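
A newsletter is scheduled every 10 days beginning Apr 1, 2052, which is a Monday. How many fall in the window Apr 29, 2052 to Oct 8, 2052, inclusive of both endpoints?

17

Occurrences land 10·i days after Apr 1, 2052 for i = 0, 1, 2, …
Apr 29, 2052 is 28 days after the start; 28 ÷ 10 = 2 remainder 8; since the remainder is 8, round up to i = 3. First occurrence in the window: #4 on May 1, 2052 (3×10 = 30 days in).
Oct 8, 2052 is 190 days after the start; 190 ÷ 10 = 19 remainder 0. Last occurrence in the window: #20 on Oct 8, 2052.
Occurrences #4 through #20: 17 in total.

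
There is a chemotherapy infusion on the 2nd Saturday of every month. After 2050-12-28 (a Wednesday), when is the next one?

December 2050 starts on a Thursday; its first Saturday is the 3rd, so the 2nd Saturday is the 10th — 2050-12-10.
That is not after 2050-12-28, so look at January 2051.
January 2051 starts on a Sunday; its first Saturday is the 7th, so the 2nd Saturday is the 14th — 2051-01-14.

2051-01-14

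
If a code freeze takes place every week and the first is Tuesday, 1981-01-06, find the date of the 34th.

The 34th occurrence is 33 intervals after the first: 33 × 7 = 231 days after 1981-01-06.
January has 31 days — 25 days to the end of January leaves 206.
February has 28 days (178 left).
March has 31 days (147 left).
April has 30 days (117 left).
May has 31 days (86 left).
June has 30 days (56 left).
July has 31 days (25 left).
25 days into August → 1981-08-25.

1981-08-25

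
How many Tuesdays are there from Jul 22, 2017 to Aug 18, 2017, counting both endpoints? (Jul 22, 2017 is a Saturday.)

Jul 22, 2017 is a Saturday; the first Tuesday on or after it is Jul 25, 2017 (3 days later).
From Jul 25, 2017 to Aug 18, 2017: 6 + 18 = 24 days (rest of Jul, Aug).
24 ÷ 7 = 3 full weeks with remainder 3, so 3 more Tuesdays after the first → 4.

4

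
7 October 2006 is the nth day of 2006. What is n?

280

Days in months before October: 31 + 28 + 31 + 30 + 31 + 30 + 31 + 31 + 30 = 273.
Plus 7 days into October → day 280.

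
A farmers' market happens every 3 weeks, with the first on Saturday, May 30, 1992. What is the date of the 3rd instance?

Jul 11, 1992

The 3rd occurrence is 2 intervals after the first: 2 × 21 = 42 days after May 30, 1992.
May has 31 days — 1 day to the end of May leaves 41.
Jun has 30 days (11 left).
11 days into Jul → Jul 11, 1992.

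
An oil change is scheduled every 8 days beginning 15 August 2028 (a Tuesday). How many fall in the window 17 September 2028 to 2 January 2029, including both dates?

Occurrences land 8·i days after 15 August 2028 for i = 0, 1, 2, …
17 September 2028 is 33 days after the start; 33 ÷ 8 = 4 remainder 1; since the remainder is 1, round up to i = 5. First occurrence in the window: #6 on 24 September 2028 (5×8 = 40 days in).
2 January 2029 is 140 days after the start; 140 ÷ 8 = 17 remainder 4. Last occurrence in the window: #18 on 29 December 2028.
Occurrences #6 through #18: 13 in total.

13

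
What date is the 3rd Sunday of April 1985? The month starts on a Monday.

April 1985 begins on a Monday, so the first Sunday is April 7 (6 days later).
The 3rd Sunday is 2 weeks later: 7 + 14 = 21.

21 April 1985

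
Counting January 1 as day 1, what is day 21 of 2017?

21 into January → January 21.

21 January 2017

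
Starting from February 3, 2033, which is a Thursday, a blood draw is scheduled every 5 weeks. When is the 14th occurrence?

May 4, 2034

The 14th occurrence is 13 intervals after the first: 13 × 35 = 455 days after February 3, 2033.
February has 28 days — 25 days to the end of February leaves 430.
From end of February to end of 2033 is 306 days (124 left).
January has 31 days (93 left).
February has 28 days (65 left).
March has 31 days (34 left).
April has 30 days (4 left).
4 days into May → May 4, 2034.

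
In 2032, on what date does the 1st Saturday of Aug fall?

Aug 7, 2032

Aug 2032 begins on a Sunday, so the first Saturday is Aug 7 (6 days later).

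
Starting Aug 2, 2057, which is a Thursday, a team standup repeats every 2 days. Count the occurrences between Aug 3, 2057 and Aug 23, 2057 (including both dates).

10

Occurrences land 2·i days after Aug 2, 2057 for i = 0, 1, 2, …
Aug 3, 2057 is 1 day after the start; 1 ÷ 2 = 0 remainder 1; since the remainder is 1, round up to i = 1. First occurrence in the window: #2 on Aug 4, 2057 (1×2 = 2 days in).
Aug 23, 2057 is 21 days after the start; 21 ÷ 2 = 10 remainder 1. Last occurrence in the window: #11 on Aug 22, 2057.
Occurrences #2 through #11: 10 in total.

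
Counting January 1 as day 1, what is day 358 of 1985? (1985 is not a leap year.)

January has 31 days (358 − 31 = 327 remain).
February has 28 days (327 − 28 = 299 remain).
March has 31 days (299 − 31 = 268 remain).
April has 30 days (268 − 30 = 238 remain).
May has 31 days (238 − 31 = 207 remain).
June has 30 days (207 − 30 = 177 remain).
July has 31 days (177 − 31 = 146 remain).
August has 31 days (146 − 31 = 115 remain).
September has 30 days (115 − 30 = 85 remain).
October has 31 days (85 − 31 = 54 remain).
November has 30 days (54 − 30 = 24 remain).
24 into December → December 24.

December 24, 1985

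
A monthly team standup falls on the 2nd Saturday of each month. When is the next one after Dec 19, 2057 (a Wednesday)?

Jan 12, 2058

Dec 2057 starts on a Saturday; its first Saturday is the 1st, so the 2nd Saturday is the 8th — Dec 8, 2057.
That is not after Dec 19, 2057, so look at Jan 2058.
Jan 2058 starts on a Tuesday; its first Saturday is the 5th, so the 2nd Saturday is the 12th — Jan 12, 2058.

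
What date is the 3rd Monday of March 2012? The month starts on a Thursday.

19 March 2012

March 2012 begins on a Thursday, so the first Monday is March 5 (4 days later).
The 3rd Monday is 2 weeks later: 5 + 14 = 19.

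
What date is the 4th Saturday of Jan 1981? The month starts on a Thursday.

Jan 24, 1981

Jan 1981 begins on a Thursday, so the first Saturday is Jan 3 (2 days later).
The 4th Saturday is 3 weeks later: 3 + 21 = 24.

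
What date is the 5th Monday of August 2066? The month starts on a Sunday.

August 2066 begins on a Sunday, so the first Monday is August 2 (1 day later).
The 5th Monday is 4 weeks later: 2 + 28 = 30.

2066-08-30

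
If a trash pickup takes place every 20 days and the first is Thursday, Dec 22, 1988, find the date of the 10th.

Jun 20, 1989

The 10th occurrence is 9 intervals after the first: 9 × 20 = 180 days after Dec 22, 1988.
Dec has 31 days — 9 days to the end of Dec leaves 171.
Jan has 31 days (140 left).
Feb has 28 days (112 left).
Mar has 31 days (81 left).
Apr has 30 days (51 left).
May has 31 days (20 left).
20 days into Jun → Jun 20, 1989.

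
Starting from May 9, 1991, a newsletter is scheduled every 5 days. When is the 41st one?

November 25, 1991

The 41st occurrence is 40 intervals after the first: 40 × 5 = 200 days after May 9, 1991.
May has 31 days — 22 days to the end of May leaves 178.
June has 30 days (148 left).
July has 31 days (117 left).
August has 31 days (86 left).
September has 30 days (56 left).
October has 31 days (25 left).
25 days into November → November 25, 1991.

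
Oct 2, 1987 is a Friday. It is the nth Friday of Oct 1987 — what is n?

1st

Day 2 falls in week ⌈2/7⌉ of the month.
Days 1–7 hold the 1st Friday, 8–14 the 2nd, 15–21 the 3rd, 22–28 the 4th, 29–31 the 5th.
2 is in the range for the 1st.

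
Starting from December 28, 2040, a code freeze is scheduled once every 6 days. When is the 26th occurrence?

The 26th occurrence is 25 intervals after the first: 25 × 6 = 150 days after December 28, 2040.
December has 31 days — 3 days to the end of December leaves 147.
January has 31 days (116 left).
February has 28 days (88 left).
March has 31 days (57 left).
April has 30 days (27 left).
27 days into May → May 27, 2041.

May 27, 2041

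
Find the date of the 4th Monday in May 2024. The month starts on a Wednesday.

May 27, 2024

May 2024 begins on a Wednesday, so the first Monday is May 6 (5 days later).
The 4th Monday is 3 weeks later: 6 + 21 = 27.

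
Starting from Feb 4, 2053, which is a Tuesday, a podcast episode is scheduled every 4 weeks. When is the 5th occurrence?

The 5th occurrence is 4 intervals after the first: 4 × 28 = 112 days after Feb 4, 2053.
Feb has 28 days — 24 days to the end of Feb leaves 88.
Mar has 31 days (57 left).
Apr has 30 days (27 left).
27 days into May → May 27, 2053.

May 27, 2053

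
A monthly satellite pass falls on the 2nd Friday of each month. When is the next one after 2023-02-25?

February 2023 starts on a Wednesday; its first Friday is the 3rd, so the 2nd Friday is the 10th — 2023-02-10.
That is not after 2023-02-25, so look at March 2023.
March 2023 starts on a Wednesday; its first Friday is the 3rd, so the 2nd Friday is the 10th — 2023-03-10.

2023-03-10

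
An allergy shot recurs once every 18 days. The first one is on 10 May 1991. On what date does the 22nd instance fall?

22 May 1992

The 22nd occurrence is 21 intervals after the first: 21 × 18 = 378 days after 10 May 1991.
May has 31 days — 21 days to the end of May leaves 357.
June has 30 days (327 left).
July has 31 days (296 left).
August has 31 days (265 left).
September has 30 days (235 left).
October has 31 days (204 left).
November has 30 days (174 left).
December has 31 days (143 left).
January has 31 days (112 left).
February has 29 days (83 left).
March has 31 days (52 left).
April has 30 days (22 left).
22 days into May → 22 May 1992.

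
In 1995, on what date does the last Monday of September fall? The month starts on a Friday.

September 1995 begins on a Friday, so the first Monday is September 4 (3 days later).
September 1995 has 30 days. Adding weeks: 4, 11, 18, 25 — the last one ≤ 30 is the 25th.

25 September 1995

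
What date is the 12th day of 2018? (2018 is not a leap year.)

Jan 12, 2018

12 into Jan → Jan 12.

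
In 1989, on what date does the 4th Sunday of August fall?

August 1989 begins on a Tuesday, so the first Sunday is August 6 (5 days later).
The 4th Sunday is 3 weeks later: 6 + 21 = 27.

1989-08-27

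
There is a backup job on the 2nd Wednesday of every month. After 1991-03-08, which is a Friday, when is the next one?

March 1991 starts on a Friday; its first Wednesday is the 6th, so the 2nd Wednesday is the 13th — 1991-03-13.
1991-03-13 is after 1991-03-08, so that is the next one.

1991-03-13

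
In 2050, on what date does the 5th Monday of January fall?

January 2050 begins on a Saturday, so the first Monday is January 3 (2 days later).
The 5th Monday is 4 weeks later: 3 + 28 = 31.

31 January 2050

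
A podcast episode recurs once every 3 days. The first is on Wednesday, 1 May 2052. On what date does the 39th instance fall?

The 39th occurrence is 38 intervals after the first: 38 × 3 = 114 days after 1 May 2052.
May has 31 days — 30 days to the end of May leaves 84.
June has 30 days (54 left).
July has 31 days (23 left).
23 days into August → 23 August 2052.

23 August 2052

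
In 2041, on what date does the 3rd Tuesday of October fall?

2041-10-15

The first Tuesday of October 2041 is October 1.
The 3rd Tuesday is 2 weeks later: 1 + 14 = 15.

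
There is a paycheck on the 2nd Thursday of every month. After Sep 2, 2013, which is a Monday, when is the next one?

Sep 12, 2013

Sep 2013 starts on a Sunday; its first Thursday is the 5th, so the 2nd Thursday is the 12th — Sep 12, 2013.
Sep 12, 2013 is after Sep 2, 2013, so that is the next one.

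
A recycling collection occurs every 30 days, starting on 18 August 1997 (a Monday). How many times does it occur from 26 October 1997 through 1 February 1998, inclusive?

Occurrences land 30·i days after 18 August 1997 for i = 0, 1, 2, …
26 October 1997 is 69 days after the start; 69 ÷ 30 = 2 remainder 9; since the remainder is 9, round up to i = 3. First occurrence in the window: #4 on 16 November 1997 (3×30 = 90 days in).
1 February 1998 is 167 days after the start; 167 ÷ 30 = 5 remainder 17. Last occurrence in the window: #6 on 15 January 1998.
Occurrences #4 through #6: 3 in total.

3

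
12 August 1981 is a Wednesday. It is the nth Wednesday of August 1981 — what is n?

Day 12 falls in week ⌈12/7⌉ of the month.
Days 1–7 hold the 1st Wednesday, 8–14 the 2nd, 15–21 the 3rd, 22–28 the 4th, 29–31 the 5th.
12 is in the range for the 2nd.

2nd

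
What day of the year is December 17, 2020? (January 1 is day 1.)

352

Days in months before December: 31 + 29 + 31 + 30 + 31 + 30 + 31 + 31 + 30 + 31 + 30 = 335.
Plus 17 days into December → day 352.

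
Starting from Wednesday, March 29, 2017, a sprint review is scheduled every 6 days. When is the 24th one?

August 14, 2017

The 24th occurrence is 23 intervals after the first: 23 × 6 = 138 days after March 29, 2017.
March has 31 days — 2 days to the end of March leaves 136.
April has 30 days (106 left).
May has 31 days (75 left).
June has 30 days (45 left).
July has 31 days (14 left).
14 days into August → August 14, 2017.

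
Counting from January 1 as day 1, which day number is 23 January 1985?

Plus 23 days into January → day 23.

23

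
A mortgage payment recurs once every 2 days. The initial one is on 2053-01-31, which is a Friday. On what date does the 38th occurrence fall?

The 38th occurrence is 37 intervals after the first: 37 × 2 = 74 days after 2053-01-31.
January has 31 days — 0 days to the end of January leaves 74.
February has 28 days (46 left).
March has 31 days (15 left).
15 days into April → 2053-04-15.

2053-04-15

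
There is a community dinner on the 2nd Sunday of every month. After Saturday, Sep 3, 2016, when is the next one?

Sep 2016 starts on a Thursday; its first Sunday is the 4th, so the 2nd Sunday is the 11th — Sep 11, 2016.
Sep 11, 2016 is after Sep 3, 2016, so that is the next one.

Sep 11, 2016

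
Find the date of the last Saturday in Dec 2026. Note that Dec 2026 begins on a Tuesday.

Dec 2026 begins on a Tuesday, so the first Saturday is Dec 5 (4 days later).
Dec 2026 has 31 days. Adding weeks: 5, 12, 19, 26 — the last one ≤ 31 is the 26th.

Dec 26, 2026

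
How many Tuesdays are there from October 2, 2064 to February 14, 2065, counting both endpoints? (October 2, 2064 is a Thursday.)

October 2, 2064 is a Thursday; the first Tuesday on or after it is October 7, 2064 (5 days later).
From October 7, 2064 to February 14, 2065: 24 + 30 + 31 + 31 + 14 = 130 days (rest of October, November, December, January, February).
130 ÷ 7 = 18 full weeks with remainder 4, so 18 more Tuesdays after the first → 19.

19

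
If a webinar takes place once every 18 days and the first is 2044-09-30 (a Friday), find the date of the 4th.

2044-11-23

The 4th occurrence is 3 intervals after the first: 3 × 18 = 54 days after 2044-09-30.
September has 30 days — 0 days to the end of September leaves 54.
October has 31 days (23 left).
23 days into November → 2044-11-23.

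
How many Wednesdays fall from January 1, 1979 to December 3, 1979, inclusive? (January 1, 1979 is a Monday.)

48

January 1, 1979 is a Monday; the first Wednesday on or after it is January 3, 1979 (2 days later).
From January 3, 1979 to December 3, 1979: 28 + 28 + 31 + 30 + 31 + 30 + 31 + 31 + 30 + 31 + 30 + 3 = 334 days (rest of January, February, March, April, May, June, July, August, September, October, November, December).
334 ÷ 7 = 47 full weeks with remainder 5, so 47 more Wednesdays after the first → 48.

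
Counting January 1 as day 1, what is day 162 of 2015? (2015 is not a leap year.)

11 June 2015

January has 31 days (162 − 31 = 131 remain).
February has 28 days (131 − 28 = 103 remain).
March has 31 days (103 − 31 = 72 remain).
April has 30 days (72 − 30 = 42 remain).
May has 31 days (42 − 31 = 11 remain).
11 into June → June 11.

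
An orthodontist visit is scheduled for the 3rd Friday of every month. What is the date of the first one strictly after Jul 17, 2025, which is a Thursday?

Jul 2025 starts on a Tuesday; its first Friday is the 4th, so the 3rd Friday is the 18th — Jul 18, 2025.
Jul 18, 2025 is after Jul 17, 2025, so that is the next one.

Jul 18, 2025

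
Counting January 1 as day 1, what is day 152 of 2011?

January has 31 days (152 − 31 = 121 remain).
February has 28 days (121 − 28 = 93 remain).
March has 31 days (93 − 31 = 62 remain).
April has 30 days (62 − 30 = 32 remain).
May has 31 days (32 − 31 = 1 remain).
1 into June → June 1.

2011-06-01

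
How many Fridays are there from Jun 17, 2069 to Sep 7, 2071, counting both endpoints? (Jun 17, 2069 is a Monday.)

Jun 17, 2069 is a Monday; the first Friday on or after it is Jun 21, 2069 (4 days later).
From Jun 21, 2069 to Sep 7, 2071: 193 + 365 + 250 = 808 days (rest of 2069, 2070, to Sep 7, 2071 in 2071).
808 ÷ 7 = 115 full weeks with remainder 3, so 115 more Fridays after the first → 116.

116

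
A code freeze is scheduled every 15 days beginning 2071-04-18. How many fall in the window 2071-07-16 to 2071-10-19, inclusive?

7

Occurrences land 15·i days after 2071-04-18 for i = 0, 1, 2, …
2071-07-16 is 89 days after the start; 89 ÷ 15 = 5 remainder 14; since the remainder is 14, round up to i = 6. First occurrence in the window: #7 on 2071-07-17 (6×15 = 90 days in).
2071-10-19 is 184 days after the start; 184 ÷ 15 = 12 remainder 4. Last occurrence in the window: #13 on 2071-10-15.
Occurrences #7 through #13: 7 in total.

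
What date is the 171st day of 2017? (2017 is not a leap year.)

January has 31 days (171 − 31 = 140 remain).
February has 28 days (140 − 28 = 112 remain).
March has 31 days (112 − 31 = 81 remain).
April has 30 days (81 − 30 = 51 remain).
May has 31 days (51 − 31 = 20 remain).
20 into June → June 20.

2017-06-20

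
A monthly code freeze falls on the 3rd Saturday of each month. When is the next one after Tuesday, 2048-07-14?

July 2048 starts on a Wednesday; its first Saturday is the 4th, so the 3rd Saturday is the 18th — 2048-07-18.
2048-07-18 is after 2048-07-14, so that is the next one.

2048-07-18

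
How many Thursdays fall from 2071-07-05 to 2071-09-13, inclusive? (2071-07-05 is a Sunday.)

10

2071-07-05 is a Sunday; the first Thursday on or after it is 2071-07-09 (4 days later).
From 2071-07-09 to 2071-09-13: 22 + 31 + 13 = 66 days (rest of July, August, September).
66 ÷ 7 = 9 full weeks with remainder 3, so 9 more Thursdays after the first → 10.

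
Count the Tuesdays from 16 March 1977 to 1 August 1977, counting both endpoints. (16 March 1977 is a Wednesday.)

19

16 March 1977 is a Wednesday; the first Tuesday on or after it is 22 March 1977 (6 days later).
From 22 March 1977 to 1 August 1977: 9 + 30 + 31 + 30 + 31 + 1 = 132 days (rest of March, April, May, June, July, August).
132 ÷ 7 = 18 full weeks with remainder 6, so 18 more Tuesdays after the first → 19.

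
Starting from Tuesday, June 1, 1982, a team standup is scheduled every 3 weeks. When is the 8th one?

October 26, 1982

The 8th occurrence is 7 intervals after the first: 7 × 21 = 147 days after June 1, 1982.
June has 30 days — 29 days to the end of June leaves 118.
July has 31 days (87 left).
August has 31 days (56 left).
September has 30 days (26 left).
26 days into October → October 26, 1982.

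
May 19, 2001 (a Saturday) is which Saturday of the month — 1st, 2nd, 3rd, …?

3rd

Day 19 falls in week ⌈19/7⌉ of the month.
Days 1–7 hold the 1st Saturday, 8–14 the 2nd, 15–21 the 3rd, 22–28 the 4th, 29–31 the 5th.
19 is in the range for the 3rd.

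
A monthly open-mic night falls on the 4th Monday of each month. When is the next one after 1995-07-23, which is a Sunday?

1995-07-24

July 1995 starts on a Saturday; its first Monday is the 3rd, so the 4th Monday is the 24th — 1995-07-24.
1995-07-24 is after 1995-07-23, so that is the next one.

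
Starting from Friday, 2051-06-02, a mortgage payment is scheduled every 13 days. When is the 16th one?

The 16th occurrence is 15 intervals after the first: 15 × 13 = 195 days after 2051-06-02.
June has 30 days — 28 days to the end of June leaves 167.
July has 31 days (136 left).
August has 31 days (105 left).
September has 30 days (75 left).
October has 31 days (44 left).
November has 30 days (14 left).
14 days into December → 2051-12-14.

2051-12-14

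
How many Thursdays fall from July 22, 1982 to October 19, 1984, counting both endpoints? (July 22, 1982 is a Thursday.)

118

July 22, 1982 is a Thursday; the first Thursday on or after it is July 22, 1982.
From July 22, 1982 to October 19, 1984: 162 + 365 + 293 = 820 days (rest of 1982, 1983, to October 19, 1984 in 1984).
820 ÷ 7 = 117 full weeks with remainder 1, so 117 more Thursdays after the first → 118.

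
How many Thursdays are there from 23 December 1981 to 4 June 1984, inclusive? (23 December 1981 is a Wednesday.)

128

23 December 1981 is a Wednesday; the first Thursday on or after it is 24 December 1981 (1 day later).
From 24 December 1981 to 4 June 1984: 7 + 365 + 365 + 156 = 893 days (rest of 1981, 1982, 1983, to 4 June 1984 in 1984).
893 ÷ 7 = 127 full weeks with remainder 4, so 127 more Thursdays after the first → 128.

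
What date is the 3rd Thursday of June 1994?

16 June 1994

June 1994 begins on a Wednesday, so the first Thursday is June 2 (1 day later).
The 3rd Thursday is 2 weeks later: 2 + 14 = 16.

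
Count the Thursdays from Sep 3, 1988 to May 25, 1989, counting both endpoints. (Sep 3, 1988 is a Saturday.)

Sep 3, 1988 is a Saturday; the first Thursday on or after it is Sep 8, 1988 (5 days later).
From Sep 8, 1988 to May 25, 1989: 22 + 31 + 30 + 31 + 31 + 28 + 31 + 30 + 25 = 259 days (rest of Sep, Oct, Nov, Dec, Jan, Feb, Mar, Apr, May).
259 ÷ 7 = 37 full weeks with remainder 0, so 37 more Thursdays after the first → 38.

38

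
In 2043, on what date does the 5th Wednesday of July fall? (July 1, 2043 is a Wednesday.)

July 2043 begins on a Wednesday, so the first Wednesday is July 1.
The 5th Wednesday is 4 weeks later: 1 + 28 = 29.

2043-07-29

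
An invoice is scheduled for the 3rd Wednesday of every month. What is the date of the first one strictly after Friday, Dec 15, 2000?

Dec 20, 2000

Dec 2000 starts on a Friday; its first Wednesday is the 6th, so the 3rd Wednesday is the 20th — Dec 20, 2000.
Dec 20, 2000 is after Dec 15, 2000, so that is the next one.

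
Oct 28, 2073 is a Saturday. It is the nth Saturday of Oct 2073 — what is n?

Day 28 falls in week ⌈28/7⌉ of the month.
Days 1–7 hold the 1st Saturday, 8–14 the 2nd, 15–21 the 3rd, 22–28 the 4th, 29–31 the 5th.
28 is in the range for the 4th.

4th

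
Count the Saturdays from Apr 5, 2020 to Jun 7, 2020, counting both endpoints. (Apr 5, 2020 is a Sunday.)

9

Apr 5, 2020 is a Sunday; the first Saturday on or after it is Apr 11, 2020 (6 days later).
From Apr 11, 2020 to Jun 7, 2020: 19 + 31 + 7 = 57 days (rest of Apr, May, Jun).
57 ÷ 7 = 8 full weeks with remainder 1, so 8 more Saturdays after the first → 9.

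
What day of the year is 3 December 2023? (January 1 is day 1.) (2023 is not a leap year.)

Days in months before December: 31 + 28 + 31 + 30 + 31 + 30 + 31 + 31 + 30 + 31 + 30 = 334.
Plus 3 days into December → day 337.

337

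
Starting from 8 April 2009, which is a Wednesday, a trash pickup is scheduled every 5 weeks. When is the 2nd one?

13 May 2009

The 2nd occurrence is 1 interval after the first: 1 × 35 = 35 days after 8 April 2009.
April has 30 days — 22 days to the end of April leaves 13.
13 days into May → 13 May 2009.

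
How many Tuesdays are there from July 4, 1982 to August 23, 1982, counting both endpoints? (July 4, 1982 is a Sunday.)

July 4, 1982 is a Sunday; the first Tuesday on or after it is July 6, 1982 (2 days later).
From July 6, 1982 to August 23, 1982: 25 + 23 = 48 days (rest of July, August).
48 ÷ 7 = 6 full weeks with remainder 6, so 6 more Tuesdays after the first → 7.

7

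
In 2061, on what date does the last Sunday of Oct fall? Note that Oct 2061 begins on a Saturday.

Oct 30, 2061

Oct 2061 begins on a Saturday, so the first Sunday is Oct 2 (1 day later).
Oct 2061 has 31 days. Adding weeks: 2, 9, 16, 23, 30 — the last one ≤ 31 is the 30th.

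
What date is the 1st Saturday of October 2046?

The first Saturday of October 2046 is October 6.

6 October 2046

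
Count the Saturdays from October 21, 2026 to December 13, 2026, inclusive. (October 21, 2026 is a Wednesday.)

October 21, 2026 is a Wednesday; the first Saturday on or after it is October 24, 2026 (3 days later).
From October 24, 2026 to December 13, 2026: 7 + 30 + 13 = 50 days (rest of October, November, December).
50 ÷ 7 = 7 full weeks with remainder 1, so 7 more Saturdays after the first → 8.

8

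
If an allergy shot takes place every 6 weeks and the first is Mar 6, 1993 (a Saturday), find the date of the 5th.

Aug 21, 1993

The 5th occurrence is 4 intervals after the first: 4 × 42 = 168 days after Mar 6, 1993.
Mar has 31 days — 25 days to the end of Mar leaves 143.
Apr has 30 days (113 left).
May has 31 days (82 left).
Jun has 30 days (52 left).
Jul has 31 days (21 left).
21 days into Aug → Aug 21, 1993.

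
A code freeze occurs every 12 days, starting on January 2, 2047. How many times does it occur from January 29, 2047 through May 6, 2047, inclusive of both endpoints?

Occurrences land 12·i days after January 2, 2047 for i = 0, 1, 2, …
January 29, 2047 is 27 days after the start; 27 ÷ 12 = 2 remainder 3; since the remainder is 3, round up to i = 3. First occurrence in the window: #4 on February 7, 2047 (3×12 = 36 days in).
May 6, 2047 is 124 days after the start; 124 ÷ 12 = 10 remainder 4. Last occurrence in the window: #11 on May 2, 2047.
Occurrences #4 through #11: 8 in total.

8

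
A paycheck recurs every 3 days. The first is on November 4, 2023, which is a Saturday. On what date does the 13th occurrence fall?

The 13th occurrence is 12 intervals after the first: 12 × 3 = 36 days after November 4, 2023.
November has 30 days — 26 days to the end of November leaves 10.
10 days into December → December 10, 2023.

December 10, 2023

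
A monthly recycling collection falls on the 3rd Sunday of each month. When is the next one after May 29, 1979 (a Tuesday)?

June 17, 1979

May 1979 starts on a Tuesday; its first Sunday is the 6th, so the 3rd Sunday is the 20th — May 20, 1979.
That is not after May 29, 1979, so look at June 1979.
June 1979 starts on a Friday; its first Sunday is the 3rd, so the 3rd Sunday is the 17th — June 17, 1979.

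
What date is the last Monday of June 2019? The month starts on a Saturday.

June 24, 2019

June 2019 begins on a Saturday, so the first Monday is June 3 (2 days later).
June 2019 has 30 days. Adding weeks: 3, 10, 17, 24 — the last one ≤ 30 is the 24th.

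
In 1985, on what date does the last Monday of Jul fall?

Jul 29, 1985

The first Monday of Jul 1985 is Jul 1.
Jul 1985 has 31 days. Adding weeks: 1, 8, 15, 22, 29 — the last one ≤ 31 is the 29th.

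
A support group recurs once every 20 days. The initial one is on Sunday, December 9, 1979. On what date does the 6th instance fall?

The 6th occurrence is 5 intervals after the first: 5 × 20 = 100 days after December 9, 1979.
December has 31 days — 22 days to the end of December leaves 78.
January has 31 days (47 left).
February has 29 days (18 left).
18 days into March → March 18, 1980.

March 18, 1980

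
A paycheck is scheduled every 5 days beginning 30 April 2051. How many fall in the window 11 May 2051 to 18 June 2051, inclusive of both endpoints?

Occurrences land 5·i days after 30 April 2051 for i = 0, 1, 2, …
11 May 2051 is 11 days after the start; 11 ÷ 5 = 2 remainder 1; since the remainder is 1, round up to i = 3. First occurrence in the window: #4 on 15 May 2051 (3×5 = 15 days in).
18 June 2051 is 49 days after the start; 49 ÷ 5 = 9 remainder 4. Last occurrence in the window: #10 on 14 June 2051.
Occurrences #4 through #10: 7 in total.

7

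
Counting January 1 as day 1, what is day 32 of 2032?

February 1, 2032

January has 31 days (32 − 31 = 1 remain).
1 into February → February 1.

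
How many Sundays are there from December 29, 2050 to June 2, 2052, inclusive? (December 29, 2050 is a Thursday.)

75

December 29, 2050 is a Thursday; the first Sunday on or after it is January 1, 2051 (3 days later).
From January 1, 2051 to June 2, 2052: 364 + 154 = 518 days (rest of 2051, to June 2, 2052 in 2052).
518 ÷ 7 = 74 full weeks with remainder 0, so 74 more Sundays after the first → 75.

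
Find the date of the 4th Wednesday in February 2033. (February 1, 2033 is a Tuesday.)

February 23, 2033

February 2033 begins on a Tuesday, so the first Wednesday is February 2 (1 day later).
The 4th Wednesday is 3 weeks later: 2 + 21 = 23.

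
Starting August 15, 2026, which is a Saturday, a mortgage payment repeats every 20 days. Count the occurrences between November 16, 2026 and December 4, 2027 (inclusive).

19

Occurrences land 20·i days after August 15, 2026 for i = 0, 1, 2, …
November 16, 2026 is 93 days after the start; 93 ÷ 20 = 4 remainder 13; since the remainder is 13, round up to i = 5. First occurrence in the window: #6 on November 23, 2026 (5×20 = 100 days in).
December 4, 2027 is 476 days after the start; 476 ÷ 20 = 23 remainder 16. Last occurrence in the window: #24 on November 18, 2027.
Occurrences #6 through #24: 19 in total.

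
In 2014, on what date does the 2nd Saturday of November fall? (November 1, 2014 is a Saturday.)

2014-11-08

November 2014 begins on a Saturday, so the first Saturday is November 1.
The 2nd Saturday is 1 weeks later: 1 + 7 = 8.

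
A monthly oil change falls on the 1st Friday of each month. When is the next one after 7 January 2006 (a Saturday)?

January 2006 starts on a Sunday, so its 1st Friday is 6 January 2006 (5 days in).
That is not after 7 January 2006, so look at February 2006.
February 2006 starts on a Wednesday, so its 1st Friday is 3 February 2006 (2 days in).

3 February 2006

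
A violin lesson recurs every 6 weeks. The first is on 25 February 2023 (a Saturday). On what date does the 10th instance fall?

The 10th occurrence is 9 intervals after the first: 9 × 42 = 378 days after 25 February 2023.
February has 28 days — 3 days to the end of February leaves 375.
March has 31 days (344 left).
April has 30 days (314 left).
May has 31 days (283 left).
June has 30 days (253 left).
July has 31 days (222 left).
August has 31 days (191 left).
September has 30 days (161 left).
October has 31 days (130 left).
November has 30 days (100 left).
December has 31 days (69 left).
January has 31 days (38 left).
February has 29 days (9 left).
9 days into March → 9 March 2024.

9 March 2024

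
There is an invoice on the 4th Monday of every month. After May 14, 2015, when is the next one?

May 2015 starts on a Friday; its first Monday is the 4th, so the 4th Monday is the 25th — May 25, 2015.
May 25, 2015 is after May 14, 2015, so that is the next one.

May 25, 2015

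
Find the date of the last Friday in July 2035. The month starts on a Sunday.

July 2035 begins on a Sunday, so the first Friday is July 6 (5 days later).
July 2035 has 31 days. Adding weeks: 6, 13, 20, 27 — the last one ≤ 31 is the 27th.

2035-07-27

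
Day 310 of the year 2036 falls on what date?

Nov 5, 2036

Jan has 31 days (310 − 31 = 279 remain).
Feb has 29 days (279 − 29 = 250 remain).
Mar has 31 days (250 − 31 = 219 remain).
Apr has 30 days (219 − 30 = 189 remain).
May has 31 days (189 − 31 = 158 remain).
Jun has 30 days (158 − 30 = 128 remain).
Jul has 31 days (128 − 31 = 97 remain).
Aug has 31 days (97 − 31 = 66 remain).
Sep has 30 days (66 − 30 = 36 remain).
Oct has 31 days (36 − 31 = 5 remain).
5 into Nov → Nov 5.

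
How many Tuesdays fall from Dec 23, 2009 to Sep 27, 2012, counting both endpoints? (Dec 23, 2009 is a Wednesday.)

144

Dec 23, 2009 is a Wednesday; the first Tuesday on or after it is Dec 29, 2009 (6 days later).
From Dec 29, 2009 to Sep 27, 2012: 2 + 365 + 365 + 271 = 1003 days (rest of 2009, 2010, 2011, to Sep 27, 2012 in 2012).
1003 ÷ 7 = 143 full weeks with remainder 2, so 143 more Tuesdays after the first → 144.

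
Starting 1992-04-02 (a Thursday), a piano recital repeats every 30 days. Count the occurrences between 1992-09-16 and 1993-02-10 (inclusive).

5

Occurrences land 30·i days after 1992-04-02 for i = 0, 1, 2, …
1992-09-16 is 167 days after the start; 167 ÷ 30 = 5 remainder 17; since the remainder is 17, round up to i = 6. First occurrence in the window: #7 on 1992-09-29 (6×30 = 180 days in).
1993-02-10 is 314 days after the start; 314 ÷ 30 = 10 remainder 14. Last occurrence in the window: #11 on 1993-01-27.
Occurrences #7 through #11: 5 in total.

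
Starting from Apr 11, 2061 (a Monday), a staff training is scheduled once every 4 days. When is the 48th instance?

Oct 16, 2061

The 48th occurrence is 47 intervals after the first: 47 × 4 = 188 days after Apr 11, 2061.
Apr has 30 days — 19 days to the end of Apr leaves 169.
May has 31 days (138 left).
Jun has 30 days (108 left).
Jul has 31 days (77 left).
Aug has 31 days (46 left).
Sep has 30 days (16 left).
16 days into Oct → Oct 16, 2061.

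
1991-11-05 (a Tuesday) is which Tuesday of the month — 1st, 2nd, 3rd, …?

1st

Day 5 falls in week ⌈5/7⌉ of the month.
Days 1–7 hold the 1st Tuesday, 8–14 the 2nd, 15–21 the 3rd, 22–28 the 4th, 29–31 the 5th.
5 is in the range for the 1st.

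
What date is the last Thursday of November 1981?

26 November 1981

The first Thursday of November 1981 is November 5.
November 1981 has 30 days. Adding weeks: 5, 12, 19, 26 — the last one ≤ 30 is the 26th.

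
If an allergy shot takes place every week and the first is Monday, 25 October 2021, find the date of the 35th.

20 June 2022

The 35th occurrence is 34 intervals after the first: 34 × 7 = 238 days after 25 October 2021.
October has 31 days — 6 days to the end of October leaves 232.
November has 30 days (202 left).
December has 31 days (171 left).
January has 31 days (140 left).
February has 28 days (112 left).
March has 31 days (81 left).
April has 30 days (51 left).
May has 31 days (20 left).
20 days into June → 20 June 2022.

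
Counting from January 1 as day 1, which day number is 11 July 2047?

Days in months before July: 31 + 28 + 31 + 30 + 31 + 30 = 181.
Plus 11 days into July → day 192.

192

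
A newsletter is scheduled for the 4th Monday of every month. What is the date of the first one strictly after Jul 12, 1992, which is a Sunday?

Jul 1992 starts on a Wednesday; its first Monday is the 6th, so the 4th Monday is the 27th — Jul 27, 1992.
Jul 27, 1992 is after Jul 12, 1992, so that is the next one.

Jul 27, 1992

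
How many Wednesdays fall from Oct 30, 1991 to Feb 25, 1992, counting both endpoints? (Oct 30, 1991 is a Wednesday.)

17

Oct 30, 1991 is a Wednesday; the first Wednesday on or after it is Oct 30, 1991.
From Oct 30, 1991 to Feb 25, 1992: 1 + 30 + 31 + 31 + 25 = 118 days (rest of Oct, Nov, Dec, Jan, Feb).
118 ÷ 7 = 16 full weeks with remainder 6, so 16 more Wednesdays after the first → 17.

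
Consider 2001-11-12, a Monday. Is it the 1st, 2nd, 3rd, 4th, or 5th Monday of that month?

Day 12 falls in week ⌈12/7⌉ of the month.
Days 1–7 hold the 1st Monday, 8–14 the 2nd, 15–21 the 3rd, 22–28 the 4th, 29–31 the 5th.
12 is in the range for the 2nd.

2nd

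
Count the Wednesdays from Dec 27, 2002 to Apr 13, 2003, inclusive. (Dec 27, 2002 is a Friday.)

Dec 27, 2002 is a Friday; the first Wednesday on or after it is Jan 1, 2003 (5 days later).
From Jan 1, 2003 to Apr 13, 2003: 30 + 28 + 31 + 13 = 102 days (rest of Jan, Feb, Mar, Apr).
102 ÷ 7 = 14 full weeks with remainder 4, so 14 more Wednesdays after the first → 15.

15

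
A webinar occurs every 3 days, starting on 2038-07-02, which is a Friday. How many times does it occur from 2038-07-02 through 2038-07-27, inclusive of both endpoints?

9

Occurrences land 3·i days after 2038-07-02 for i = 0, 1, 2, …
The window opens on the start date, so the first occurrence inside is #1 on 2038-07-02.
2038-07-27 is 25 days after the start; 25 ÷ 3 = 8 remainder 1. Last occurrence in the window: #9 on 2038-07-26.
Occurrences #1 through #9: 9 in total.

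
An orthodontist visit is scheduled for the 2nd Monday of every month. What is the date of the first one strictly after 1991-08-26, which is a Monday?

1991-09-09

August 1991 starts on a Thursday; its first Monday is the 5th, so the 2nd Monday is the 12th — 1991-08-12.
That is not after 1991-08-26, so look at September 1991.
September 1991 starts on a Sunday; its first Monday is the 2nd, so the 2nd Monday is the 9th — 1991-09-09.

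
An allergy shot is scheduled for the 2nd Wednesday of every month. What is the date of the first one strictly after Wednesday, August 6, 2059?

August 13, 2059

August 2059 starts on a Friday; its first Wednesday is the 6th, so the 2nd Wednesday is the 13th — August 13, 2059.
August 13, 2059 is after August 6, 2059, so that is the next one.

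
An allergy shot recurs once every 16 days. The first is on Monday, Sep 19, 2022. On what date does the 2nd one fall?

Oct 5, 2022

The 2nd occurrence is 1 interval after the first: 1 × 16 = 16 days after Sep 19, 2022.
Sep has 30 days — 11 days to the end of Sep leaves 5.
5 days into Oct → Oct 5, 2022.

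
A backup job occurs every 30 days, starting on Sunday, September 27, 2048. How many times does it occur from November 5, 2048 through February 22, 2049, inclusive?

Occurrences land 30·i days after September 27, 2048 for i = 0, 1, 2, …
November 5, 2048 is 39 days after the start; 39 ÷ 30 = 1 remainder 9; since the remainder is 9, round up to i = 2. First occurrence in the window: #3 on November 26, 2048 (2×30 = 60 days in).
February 22, 2049 is 148 days after the start; 148 ÷ 30 = 4 remainder 28. Last occurrence in the window: #5 on January 25, 2049.
Occurrences #3 through #5: 3 in total.

3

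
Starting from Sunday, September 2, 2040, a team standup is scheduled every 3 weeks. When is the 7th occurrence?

January 6, 2041

The 7th occurrence is 6 intervals after the first: 6 × 21 = 126 days after September 2, 2040.
September has 30 days — 28 days to the end of September leaves 98.
October has 31 days (67 left).
November has 30 days (37 left).
December has 31 days (6 left).
6 days into January → January 6, 2041.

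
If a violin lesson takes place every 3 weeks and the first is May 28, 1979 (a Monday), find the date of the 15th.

March 17, 1980

The 15th occurrence is 14 intervals after the first: 14 × 21 = 294 days after May 28, 1979.
May has 31 days — 3 days to the end of May leaves 291.
June has 30 days (261 left).
July has 31 days (230 left).
August has 31 days (199 left).
September has 30 days (169 left).
October has 31 days (138 left).
November has 30 days (108 left).
December has 31 days (77 left).
January has 31 days (46 left).
February has 29 days (17 left).
17 days into March → March 17, 1980.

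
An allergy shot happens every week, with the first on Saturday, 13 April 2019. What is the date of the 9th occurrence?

8 June 2019

The 9th occurrence is 8 intervals after the first: 8 × 7 = 56 days after 13 April 2019.
April has 30 days — 17 days to the end of April leaves 39.
May has 31 days (8 left).
8 days into June → 8 June 2019.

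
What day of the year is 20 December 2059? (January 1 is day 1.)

354

Days in months before December: 31 + 28 + 31 + 30 + 31 + 30 + 31 + 31 + 30 + 31 + 30 = 334.
Plus 20 days into December → day 354.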